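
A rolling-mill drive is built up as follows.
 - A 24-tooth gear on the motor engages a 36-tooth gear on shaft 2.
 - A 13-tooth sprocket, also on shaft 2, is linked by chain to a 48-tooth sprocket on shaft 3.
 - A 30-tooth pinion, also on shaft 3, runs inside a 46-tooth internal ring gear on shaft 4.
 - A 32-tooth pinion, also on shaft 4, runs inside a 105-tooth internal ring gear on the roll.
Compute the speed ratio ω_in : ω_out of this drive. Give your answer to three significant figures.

27.9

Each stage contributes driven/driver: gear mesh 36/24 = 1.5, chain 48/13 = 3.6923, internal gear 46/30 = 1.5333, internal gear 105/32 = 3.2812.
Overall: 1.5 × 3.6923 × 1.5333 × 3.2812 = 27.865.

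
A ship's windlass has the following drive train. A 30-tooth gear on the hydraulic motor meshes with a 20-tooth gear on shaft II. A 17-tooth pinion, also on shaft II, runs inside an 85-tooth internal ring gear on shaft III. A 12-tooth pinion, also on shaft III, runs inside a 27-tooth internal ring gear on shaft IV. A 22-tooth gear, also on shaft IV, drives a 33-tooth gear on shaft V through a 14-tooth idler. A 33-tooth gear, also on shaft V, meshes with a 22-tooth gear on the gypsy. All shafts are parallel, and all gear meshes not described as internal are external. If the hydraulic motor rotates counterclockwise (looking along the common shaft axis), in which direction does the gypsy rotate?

the hydraulic motor → shaft II: external mesh, 1 reversal → CW.
shaft II → shaft III: internal mesh, same direction → CW.
shaft III → shaft IV: internal mesh, same direction → CW.
shaft IV → shaft V: driver → idler → driven is 2 external meshes, 2 reversals → CW.
shaft V → the gypsy: external mesh, 1 reversal → CCW.
4 reversals in total — an even number — so the gypsy turns the same way as the hydraulic motor.

counterclockwise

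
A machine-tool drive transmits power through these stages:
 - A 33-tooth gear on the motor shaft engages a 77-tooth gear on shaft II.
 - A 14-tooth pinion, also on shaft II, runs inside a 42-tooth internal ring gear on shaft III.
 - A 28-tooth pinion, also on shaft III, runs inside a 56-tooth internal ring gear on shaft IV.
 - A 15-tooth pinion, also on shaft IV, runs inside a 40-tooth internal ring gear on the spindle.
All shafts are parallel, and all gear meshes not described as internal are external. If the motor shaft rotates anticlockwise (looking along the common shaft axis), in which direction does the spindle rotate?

clockwise

the motor shaft → shaft II: external mesh, 1 reversal → CW.
shaft II → shaft III: internal mesh, same direction → CW.
shaft III → shaft IV: internal mesh, same direction → CW.
shaft IV → the spindle: internal mesh, same direction → CW.
1 reversal in total — an odd number — so the spindle turns opposite to the motor shaft.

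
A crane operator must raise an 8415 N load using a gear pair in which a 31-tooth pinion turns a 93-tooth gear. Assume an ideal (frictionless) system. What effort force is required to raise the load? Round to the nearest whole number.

Gear pair MA = 93/31 = 3.
Effort = load / MA = 8415 / 3 = 2805 N.

2805 N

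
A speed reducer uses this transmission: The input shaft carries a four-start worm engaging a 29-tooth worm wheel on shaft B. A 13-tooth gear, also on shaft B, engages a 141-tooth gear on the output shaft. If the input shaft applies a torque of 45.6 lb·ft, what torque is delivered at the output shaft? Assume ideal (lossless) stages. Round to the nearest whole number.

Worm: ratio = 29/4 = 7.25; torque at shaft B = 45.6 × 7.25 = 330.6 lb·ft.
Gear mesh: ratio = 141/13 = 10.846; torque at the output shaft = 330.6 × 10.846 = 3585.7 lb·ft.

3586 lb·ft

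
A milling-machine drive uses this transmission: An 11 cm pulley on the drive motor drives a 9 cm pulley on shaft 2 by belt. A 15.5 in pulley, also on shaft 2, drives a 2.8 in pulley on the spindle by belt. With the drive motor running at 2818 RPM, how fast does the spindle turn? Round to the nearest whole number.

the drive motor → shaft 2 (belt, 9/11): 2818 ÷ 0.81818 = 3444.2 RPM
shaft 2 → the spindle (belt, 2.8/15.5): 3444.2 ÷ 0.18065 = 19066 RPM

19066 RPM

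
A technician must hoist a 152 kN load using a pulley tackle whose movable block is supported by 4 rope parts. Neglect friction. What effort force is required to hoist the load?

38 kN

Block-and-tackle MA = number of supporting rope parts = 4.
Effort = load / MA = 152 / 4 = 38 kN.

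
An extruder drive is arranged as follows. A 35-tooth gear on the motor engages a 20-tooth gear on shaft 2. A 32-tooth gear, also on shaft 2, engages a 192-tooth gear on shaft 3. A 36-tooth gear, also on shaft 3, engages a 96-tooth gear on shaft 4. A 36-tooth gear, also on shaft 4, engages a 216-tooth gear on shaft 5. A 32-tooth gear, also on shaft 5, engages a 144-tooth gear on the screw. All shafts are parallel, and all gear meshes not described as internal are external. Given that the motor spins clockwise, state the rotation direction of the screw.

the motor → shaft 2: external mesh, 1 reversal → CCW.
shaft 2 → shaft 3: external mesh, 1 reversal → CW.
shaft 3 → shaft 4: external mesh, 1 reversal → CCW.
shaft 4 → shaft 5: external mesh, 1 reversal → CW.
shaft 5 → the screw: external mesh, 1 reversal → CCW.
5 reversals in total — an odd number — so the screw turns opposite to the motor.

counterclockwise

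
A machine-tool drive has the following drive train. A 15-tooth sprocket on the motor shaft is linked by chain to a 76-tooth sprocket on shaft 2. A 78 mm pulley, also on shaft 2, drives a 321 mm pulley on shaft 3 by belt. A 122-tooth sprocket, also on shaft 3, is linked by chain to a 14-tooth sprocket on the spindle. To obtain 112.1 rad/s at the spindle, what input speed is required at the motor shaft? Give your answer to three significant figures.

268 rad/s

Overall ratio R = 5.0667 × 4.1154 × 0.11475 = 2.3928.
Required input speed = output speed × R = 112.1 × 2.3928 = 268.23 rad/s.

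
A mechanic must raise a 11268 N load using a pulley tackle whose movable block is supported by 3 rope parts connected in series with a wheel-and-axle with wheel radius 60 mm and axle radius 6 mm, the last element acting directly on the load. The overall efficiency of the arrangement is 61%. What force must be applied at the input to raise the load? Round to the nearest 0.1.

615.7 N

Block-and-tackle MA = number of supporting rope parts = 3.
Wheel-and-axle MA = R/r = 60/6 = 10.
Combined ideal MA = 3 × 10 = 30.
Actual MA = 30 × 0.61 = 18.3.
Effort = load / actual MA = 11268 / 18.3 = 615.74 N.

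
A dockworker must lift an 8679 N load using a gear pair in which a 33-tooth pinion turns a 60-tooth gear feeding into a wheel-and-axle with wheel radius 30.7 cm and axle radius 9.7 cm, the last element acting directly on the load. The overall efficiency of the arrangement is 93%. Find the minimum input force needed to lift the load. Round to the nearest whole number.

Gear pair MA = 60/33 = 1.8182.
Wheel-and-axle MA = R/r = 30.7/9.7 = 3.1649.
Combined ideal MA = 1.8182 × 3.1649 = 5.7545.
Actual MA = 5.7545 × 0.93 = 5.3516.
Effort = load / actual MA = 8679 / 5.3516 = 1621.7 N.

1622 N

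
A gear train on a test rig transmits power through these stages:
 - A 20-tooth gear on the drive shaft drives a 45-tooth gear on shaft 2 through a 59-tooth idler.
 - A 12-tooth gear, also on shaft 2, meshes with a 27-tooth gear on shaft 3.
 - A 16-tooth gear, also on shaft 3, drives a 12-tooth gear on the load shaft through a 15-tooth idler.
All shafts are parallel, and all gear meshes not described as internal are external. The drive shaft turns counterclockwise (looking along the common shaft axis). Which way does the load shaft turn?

the drive shaft → shaft 2: driver → idler → driven is 2 external meshes, 2 reversals → CCW.
shaft 2 → shaft 3: external mesh, 1 reversal → CW.
shaft 3 → the load shaft: driver → idler → driven is 2 external meshes, 2 reversals → CW.
5 reversals in total — an odd number — so the load shaft turns opposite to the drive shaft.

clockwise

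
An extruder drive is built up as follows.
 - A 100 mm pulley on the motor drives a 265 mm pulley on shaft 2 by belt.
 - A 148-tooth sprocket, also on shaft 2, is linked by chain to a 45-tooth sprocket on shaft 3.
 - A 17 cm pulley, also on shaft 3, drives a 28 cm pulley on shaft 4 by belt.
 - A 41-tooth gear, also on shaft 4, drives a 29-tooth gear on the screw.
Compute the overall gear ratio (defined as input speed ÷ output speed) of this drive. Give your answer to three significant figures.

Each stage contributes driven/driver: belt 265/100 = 2.65, chain 45/148 = 0.30405, belt 28/17 = 1.6471, gear mesh 29/41 = 0.70732.
Overall: 2.65 × 0.30405 × 1.6471 × 0.70732 = 0.93869.

0.939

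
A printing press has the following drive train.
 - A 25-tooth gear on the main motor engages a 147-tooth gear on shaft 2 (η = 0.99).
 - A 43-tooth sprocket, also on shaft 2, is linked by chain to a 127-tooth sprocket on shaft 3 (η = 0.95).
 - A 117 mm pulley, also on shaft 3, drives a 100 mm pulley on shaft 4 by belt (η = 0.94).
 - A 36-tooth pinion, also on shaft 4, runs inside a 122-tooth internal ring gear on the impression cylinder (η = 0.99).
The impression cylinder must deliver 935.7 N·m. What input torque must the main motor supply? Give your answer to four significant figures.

21.25 N·m

Overall ratio R = 5.88 × 2.9535 × 0.8547 × 3.3889 = 50.302; overall efficiency η = 0.99 × 0.95 × 0.94 × 0.99 = 0.8752.
Input torque = output torque / (R × η) = 935.7 / (50.302 × 0.8752) = 21.254 N·m.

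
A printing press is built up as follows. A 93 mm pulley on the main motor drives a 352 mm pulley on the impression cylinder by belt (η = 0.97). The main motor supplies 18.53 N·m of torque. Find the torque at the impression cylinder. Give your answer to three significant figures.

68.0 N·m

belt 352/93 = 3.7849 → τ = 18.53·3.7849·0.97 = 68.031 N·m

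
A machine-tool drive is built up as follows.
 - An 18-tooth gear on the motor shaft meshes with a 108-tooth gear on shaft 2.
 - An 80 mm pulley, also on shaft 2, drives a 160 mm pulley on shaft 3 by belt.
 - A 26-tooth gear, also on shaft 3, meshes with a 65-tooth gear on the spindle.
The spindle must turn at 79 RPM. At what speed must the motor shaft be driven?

Overall ratio R = 6 × 2 × 2.5 = 30.
Required input speed = output speed × R = 79 × 30 = 2370 RPM.

2370 RPM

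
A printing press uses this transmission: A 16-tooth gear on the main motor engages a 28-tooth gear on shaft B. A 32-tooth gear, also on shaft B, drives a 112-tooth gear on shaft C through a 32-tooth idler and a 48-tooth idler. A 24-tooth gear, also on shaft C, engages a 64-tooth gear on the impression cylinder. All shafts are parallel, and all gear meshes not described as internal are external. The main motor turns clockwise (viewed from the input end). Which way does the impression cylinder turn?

the main motor → shaft B: external mesh, 1 reversal → CCW.
shaft B → shaft C: driver → idler → idler → driven is 3 external meshes, 3 reversals → CW.
shaft C → the impression cylinder: external mesh, 1 reversal → CCW.
5 reversals in total — an odd number — so the impression cylinder turns opposite to the main motor.

counterclockwise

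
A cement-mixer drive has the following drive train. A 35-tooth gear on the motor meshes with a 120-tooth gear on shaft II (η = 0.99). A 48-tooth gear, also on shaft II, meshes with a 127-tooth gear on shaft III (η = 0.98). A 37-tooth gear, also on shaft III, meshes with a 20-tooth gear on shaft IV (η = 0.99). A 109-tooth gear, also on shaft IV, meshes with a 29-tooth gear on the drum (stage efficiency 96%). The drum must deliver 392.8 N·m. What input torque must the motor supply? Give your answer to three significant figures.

Overall ratio R = 3.4286 × 2.6458 × 0.54054 × 0.26606 = 1.3046; overall efficiency η = 0.99 × 0.98 × 0.99 × 0.96 = 0.9221.
Input torque = output torque / (R × η) = 392.8 / (1.3046 × 0.9221) = 326.53 N·m.

327 N·m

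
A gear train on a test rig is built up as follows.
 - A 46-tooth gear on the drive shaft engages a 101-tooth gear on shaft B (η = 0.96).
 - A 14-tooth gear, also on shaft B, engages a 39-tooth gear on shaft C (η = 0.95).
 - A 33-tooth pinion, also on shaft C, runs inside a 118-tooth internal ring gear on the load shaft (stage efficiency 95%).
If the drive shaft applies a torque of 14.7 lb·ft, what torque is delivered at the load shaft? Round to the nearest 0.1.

278.6 lb·ft

Gear mesh: ratio = 101/46 = 2.1957; torque at shaft B = 14.7 × 2.1957 × 0.96 = 30.985 lb·ft.
Gear mesh: ratio = 39/14 = 2.7857; torque at shaft C = 30.985 × 2.7857 × 0.95 = 82 lb·ft.
Internal gear: ratio = 118/33 = 3.5758; torque at the load shaft = 82 × 3.5758 × 0.95 = 278.55 lb·ft.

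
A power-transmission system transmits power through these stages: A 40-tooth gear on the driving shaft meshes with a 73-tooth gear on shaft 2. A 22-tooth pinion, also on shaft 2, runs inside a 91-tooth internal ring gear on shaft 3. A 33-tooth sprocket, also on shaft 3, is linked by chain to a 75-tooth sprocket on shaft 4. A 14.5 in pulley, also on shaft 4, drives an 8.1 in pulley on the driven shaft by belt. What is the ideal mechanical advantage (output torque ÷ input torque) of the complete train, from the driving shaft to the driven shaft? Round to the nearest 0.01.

9.58

Each stage contributes driven/driver: gear mesh 73/40 = 1.825, internal gear 91/22 = 4.1364, chain 75/33 = 2.2727, belt 8.1/14.5 = 0.55862.
Overall: 1.825 × 4.1364 × 2.2727 × 0.55862 = 9.584.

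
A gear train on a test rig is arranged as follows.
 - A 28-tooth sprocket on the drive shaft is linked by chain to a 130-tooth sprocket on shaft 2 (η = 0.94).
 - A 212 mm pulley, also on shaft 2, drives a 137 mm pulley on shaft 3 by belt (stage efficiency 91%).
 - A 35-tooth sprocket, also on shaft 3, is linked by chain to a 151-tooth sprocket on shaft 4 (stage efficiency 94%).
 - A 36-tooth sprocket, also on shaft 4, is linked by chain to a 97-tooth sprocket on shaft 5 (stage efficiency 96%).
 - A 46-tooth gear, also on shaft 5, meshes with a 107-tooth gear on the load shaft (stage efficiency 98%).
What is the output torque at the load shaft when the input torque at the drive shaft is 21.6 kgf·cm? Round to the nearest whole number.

chain 130/28 = 4.6429 → τ = 21.6·4.6429·0.94 = 94.269 kgf·cm
belt 137/212 = 0.64623 → τ = 94.269·0.64623·0.91 = 55.436 kgf·cm
chain 151/35 = 4.3143 → τ = 55.436·4.3143·0.94 = 224.82 kgf·cm
chain 97/36 = 2.6944 → τ = 224.82·2.6944·0.96 = 581.53 kgf·cm
gear mesh 107/46 = 2.3261 → τ = 581.53·2.3261·0.98 = 1325.6 kgf·cm

1326 kgf·cm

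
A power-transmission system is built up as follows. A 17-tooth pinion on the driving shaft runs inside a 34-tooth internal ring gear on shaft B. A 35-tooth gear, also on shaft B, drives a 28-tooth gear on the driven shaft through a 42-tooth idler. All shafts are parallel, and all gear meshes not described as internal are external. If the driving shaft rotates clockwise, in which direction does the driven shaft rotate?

the driving shaft → shaft B: internal mesh, same direction → CW.
shaft B → the driven shaft: driver → idler → driven is 2 external meshes, 2 reversals → CW.
2 reversals in total — an even number — so the driven shaft turns the same way as the driving shaft.

clockwise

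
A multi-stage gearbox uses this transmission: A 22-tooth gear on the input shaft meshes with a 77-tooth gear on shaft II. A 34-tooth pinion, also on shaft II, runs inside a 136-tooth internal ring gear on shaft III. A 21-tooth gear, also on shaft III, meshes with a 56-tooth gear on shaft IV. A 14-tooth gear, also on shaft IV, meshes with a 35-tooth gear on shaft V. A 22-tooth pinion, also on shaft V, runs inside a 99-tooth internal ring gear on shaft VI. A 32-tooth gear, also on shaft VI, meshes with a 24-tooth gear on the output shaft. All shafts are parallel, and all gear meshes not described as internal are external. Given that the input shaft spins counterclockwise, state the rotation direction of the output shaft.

the input shaft → shaft II: external mesh, 1 reversal → CW.
shaft II → shaft III: internal mesh, same direction → CW.
shaft III → shaft IV: external mesh, 1 reversal → CCW.
shaft IV → shaft V: external mesh, 1 reversal → CW.
shaft V → shaft VI: internal mesh, same direction → CW.
shaft VI → the output shaft: external mesh, 1 reversal → CCW.
4 reversals in total — an even number — so the output shaft turns the same way as the input shaft.

counterclockwise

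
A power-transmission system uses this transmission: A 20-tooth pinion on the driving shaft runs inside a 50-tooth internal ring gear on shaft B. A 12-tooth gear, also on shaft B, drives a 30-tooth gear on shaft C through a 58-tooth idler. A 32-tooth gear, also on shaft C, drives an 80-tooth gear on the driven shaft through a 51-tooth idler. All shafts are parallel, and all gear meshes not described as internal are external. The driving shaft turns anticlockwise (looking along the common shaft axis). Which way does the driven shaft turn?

anticlockwise

the driving shaft → shaft B: internal mesh, same direction → CCW.
shaft B → shaft C: driver → idler → driven is 2 external meshes, 2 reversals → CCW.
shaft C → the driven shaft: driver → idler → driven is 2 external meshes, 2 reversals → CCW.
4 reversals in total — an even number — so the driven shaft turns the same way as the driving shaft.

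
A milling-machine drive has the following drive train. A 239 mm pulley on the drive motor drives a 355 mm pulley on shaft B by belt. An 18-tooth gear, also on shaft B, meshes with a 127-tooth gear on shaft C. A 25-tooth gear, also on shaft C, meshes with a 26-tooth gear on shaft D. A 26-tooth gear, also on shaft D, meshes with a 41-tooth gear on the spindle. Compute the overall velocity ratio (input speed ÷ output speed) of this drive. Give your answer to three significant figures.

Each stage contributes driven/driver: belt 355/239 = 1.4854, gear mesh 127/18 = 7.0556, gear mesh 26/25 = 1.04, gear mesh 41/26 = 1.5769.
Overall: 1.4854 × 7.0556 × 1.04 × 1.5769 = 17.187.

17.2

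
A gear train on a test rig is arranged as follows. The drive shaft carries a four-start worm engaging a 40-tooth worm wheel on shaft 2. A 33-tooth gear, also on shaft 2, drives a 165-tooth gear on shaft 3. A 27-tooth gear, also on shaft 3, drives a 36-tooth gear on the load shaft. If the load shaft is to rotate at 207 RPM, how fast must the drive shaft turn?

13800 RPM

Overall ratio R = 10 × 5 × 1.3333 = 66.667.
Required input speed = output speed × R = 207 × 66.667 = 13800 RPM.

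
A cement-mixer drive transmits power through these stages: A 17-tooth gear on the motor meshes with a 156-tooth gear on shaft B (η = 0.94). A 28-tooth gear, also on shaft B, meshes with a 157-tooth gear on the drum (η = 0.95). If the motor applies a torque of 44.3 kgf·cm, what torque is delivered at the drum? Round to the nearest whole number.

2036 kgf·cm

Gear mesh: ratio = 156/17 = 9.1765; torque at shaft B = 44.3 × 9.1765 × 0.94 = 382.13 kgf·cm.
Gear mesh: ratio = 157/28 = 5.6071; torque at the drum = 382.13 × 5.6071 × 0.95 = 2035.5 kgf·cm.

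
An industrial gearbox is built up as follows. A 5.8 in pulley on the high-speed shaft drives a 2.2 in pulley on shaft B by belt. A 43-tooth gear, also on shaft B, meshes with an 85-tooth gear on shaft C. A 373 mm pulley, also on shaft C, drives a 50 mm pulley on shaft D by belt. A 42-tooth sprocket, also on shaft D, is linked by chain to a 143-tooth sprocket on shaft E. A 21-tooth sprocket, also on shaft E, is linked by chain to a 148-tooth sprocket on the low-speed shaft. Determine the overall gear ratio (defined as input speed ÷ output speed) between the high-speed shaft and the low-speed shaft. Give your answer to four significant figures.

2.412

Each stage contributes driven/driver: belt 2.2/5.8 = 0.37931, gear mesh 85/43 = 1.9767, belt 50/373 = 0.13405, chain 143/42 = 3.4048, chain 148/21 = 7.0476.
Overall: 0.37931 × 1.9767 × 0.13405 × 3.4048 × 7.0476 = 2.4118.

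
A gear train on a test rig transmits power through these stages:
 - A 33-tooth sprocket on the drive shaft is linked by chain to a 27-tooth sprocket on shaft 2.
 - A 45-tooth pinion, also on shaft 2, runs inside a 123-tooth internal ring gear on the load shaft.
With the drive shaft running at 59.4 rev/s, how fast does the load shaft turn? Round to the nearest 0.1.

chain 27/33 = 0.81818 → 59.4/0.81818 = 72.6 rev/s
internal gear 123/45 = 2.7333 → 72.6/2.7333 = 26.561 rev/s

26.6 rev/s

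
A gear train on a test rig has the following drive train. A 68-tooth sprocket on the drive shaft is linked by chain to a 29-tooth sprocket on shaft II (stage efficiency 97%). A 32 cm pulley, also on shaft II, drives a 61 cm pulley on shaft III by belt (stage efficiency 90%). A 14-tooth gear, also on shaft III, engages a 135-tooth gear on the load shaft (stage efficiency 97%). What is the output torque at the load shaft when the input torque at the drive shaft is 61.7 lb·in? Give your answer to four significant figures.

Chain: ratio = 29/68 = 0.42647; torque at shaft II = 61.7 × 0.42647 × 0.97 = 25.524 lb·in.
Belt: ratio = 61/32 = 1.9062; torque at shaft III = 25.524 × 1.9062 × 0.90 = 43.789 lb·in.
Gear mesh: ratio = 135/14 = 9.6429; torque at the load shaft = 43.789 × 9.6429 × 0.97 = 409.59 lb·in.

409.6 lb·in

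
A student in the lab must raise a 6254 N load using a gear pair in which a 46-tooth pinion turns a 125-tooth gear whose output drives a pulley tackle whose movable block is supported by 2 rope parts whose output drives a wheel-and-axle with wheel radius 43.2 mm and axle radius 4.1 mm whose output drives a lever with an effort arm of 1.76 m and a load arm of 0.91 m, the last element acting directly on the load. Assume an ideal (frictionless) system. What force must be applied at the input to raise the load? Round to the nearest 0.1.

56.5 N

Gear pair MA = 125/46 = 2.7174.
Block-and-tackle MA = number of supporting rope parts = 2.
Wheel-and-axle MA = R/r = 43.2/4.1 = 10.537.
Lever MA = effort arm / load arm = 1.76/0.91 = 1.9341.
Combined ideal MA = 2.7174 × 2 × 10.537 × 1.9341 = 110.75.
Effort = load / MA = 6254 / 110.75 = 56.468 N.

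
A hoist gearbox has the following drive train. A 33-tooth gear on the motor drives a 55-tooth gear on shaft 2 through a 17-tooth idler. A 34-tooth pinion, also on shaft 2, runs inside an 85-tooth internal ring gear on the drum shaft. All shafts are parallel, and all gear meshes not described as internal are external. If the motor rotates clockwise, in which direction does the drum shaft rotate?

the motor → shaft 2: driver → idler → driven is 2 external meshes, 2 reversals → CW.
shaft 2 → the drum shaft: internal mesh, same direction → CW.
2 reversals in total — an even number — so the drum shaft turns the same way as the motor.

clockwise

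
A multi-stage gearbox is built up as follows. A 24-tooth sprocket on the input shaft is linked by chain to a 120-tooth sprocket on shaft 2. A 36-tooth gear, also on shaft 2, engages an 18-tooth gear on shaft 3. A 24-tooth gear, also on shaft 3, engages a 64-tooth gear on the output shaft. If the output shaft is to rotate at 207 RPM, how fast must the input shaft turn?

1380 RPM

Overall ratio R = 5 × 0.5 × 2.6667 = 6.6667.
Required input speed = output speed × R = 207 × 6.6667 = 1380 RPM.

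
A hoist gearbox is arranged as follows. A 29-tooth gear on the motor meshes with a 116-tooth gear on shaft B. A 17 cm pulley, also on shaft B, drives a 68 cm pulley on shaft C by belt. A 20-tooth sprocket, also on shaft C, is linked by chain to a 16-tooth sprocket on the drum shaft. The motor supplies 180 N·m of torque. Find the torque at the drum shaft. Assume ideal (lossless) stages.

gear mesh 116/29 = 4 → τ = 180·4 = 720 N·m
belt 68/17 = 4 → τ = 720·4 = 2880 N·m
chain 16/20 = 0.8 → τ = 2880·0.8 = 2304 N·m

2304 N·m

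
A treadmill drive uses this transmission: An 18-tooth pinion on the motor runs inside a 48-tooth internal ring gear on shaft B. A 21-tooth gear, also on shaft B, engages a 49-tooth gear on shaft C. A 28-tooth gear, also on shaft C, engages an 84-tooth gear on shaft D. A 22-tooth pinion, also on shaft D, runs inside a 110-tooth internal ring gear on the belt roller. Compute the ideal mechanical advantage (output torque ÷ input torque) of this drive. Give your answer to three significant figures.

93.3

Each stage contributes driven/driver: internal gear 48/18 = 2.6667, gear mesh 49/21 = 2.3333, gear mesh 84/28 = 3, internal gear 110/22 = 5.
Overall: 2.6667 × 2.3333 × 3 × 5 = 93.333.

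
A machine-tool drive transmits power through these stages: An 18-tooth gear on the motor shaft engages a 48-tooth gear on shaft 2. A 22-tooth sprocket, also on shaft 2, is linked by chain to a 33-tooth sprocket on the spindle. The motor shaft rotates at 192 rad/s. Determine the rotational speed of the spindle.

gear mesh 48/18 = 2.6667 → 192/2.6667 = 72 rad/s
chain 33/22 = 1.5 → 72/1.5 = 48 rad/s

48 rad/s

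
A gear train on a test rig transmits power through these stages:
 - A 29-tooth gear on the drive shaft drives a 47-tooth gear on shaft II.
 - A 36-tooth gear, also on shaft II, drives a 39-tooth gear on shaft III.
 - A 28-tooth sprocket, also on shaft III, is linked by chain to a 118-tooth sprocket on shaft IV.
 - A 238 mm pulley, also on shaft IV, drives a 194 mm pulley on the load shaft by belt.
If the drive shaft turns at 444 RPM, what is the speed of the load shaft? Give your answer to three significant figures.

73.6 RPM

the drive shaft → shaft II (gear mesh, 47/29): 444 ÷ 1.6207 = 273.96 RPM
shaft II → shaft III (gear mesh, 39/36): 273.96 ÷ 1.0833 = 252.88 RPM
shaft III → shaft IV (chain, 118/28): 252.88 ÷ 4.2143 = 60.006 RPM
shaft IV → the load shaft (belt, 194/238): 60.006 ÷ 0.81513 = 73.616 RPM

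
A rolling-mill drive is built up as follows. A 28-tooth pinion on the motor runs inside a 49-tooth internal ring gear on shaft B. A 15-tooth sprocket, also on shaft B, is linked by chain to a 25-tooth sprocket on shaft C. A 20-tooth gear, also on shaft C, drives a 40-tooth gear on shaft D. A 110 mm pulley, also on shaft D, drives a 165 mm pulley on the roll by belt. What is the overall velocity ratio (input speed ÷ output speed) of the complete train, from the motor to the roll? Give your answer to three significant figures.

8.75

Each stage contributes driven/driver: internal gear 49/28 = 1.75, chain 25/15 = 1.6667, gear mesh 40/20 = 2, belt 165/110 = 1.5.
Overall: 1.75 × 1.6667 × 2 × 1.5 = 8.75.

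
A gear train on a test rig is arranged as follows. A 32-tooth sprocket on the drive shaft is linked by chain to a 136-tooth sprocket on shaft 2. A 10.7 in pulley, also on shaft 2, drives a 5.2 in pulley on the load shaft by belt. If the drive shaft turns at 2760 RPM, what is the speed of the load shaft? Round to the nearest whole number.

1336 RPM

the drive shaft → shaft 2 (chain, 136/32): 2760 ÷ 4.25 = 649.41 RPM
shaft 2 → the load shaft (belt, 5.2/10.7): 649.41 ÷ 0.48598 = 1336.3 RPM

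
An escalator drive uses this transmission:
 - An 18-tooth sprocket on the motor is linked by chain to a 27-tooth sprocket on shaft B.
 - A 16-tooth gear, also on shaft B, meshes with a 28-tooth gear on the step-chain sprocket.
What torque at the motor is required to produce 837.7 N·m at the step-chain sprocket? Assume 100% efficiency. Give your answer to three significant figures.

Overall ratio R = 1.5 × 1.75 = 2.625.
Input torque = output torque / R = 837.7 / 2.625 = 319.12 N·m.

319 N·m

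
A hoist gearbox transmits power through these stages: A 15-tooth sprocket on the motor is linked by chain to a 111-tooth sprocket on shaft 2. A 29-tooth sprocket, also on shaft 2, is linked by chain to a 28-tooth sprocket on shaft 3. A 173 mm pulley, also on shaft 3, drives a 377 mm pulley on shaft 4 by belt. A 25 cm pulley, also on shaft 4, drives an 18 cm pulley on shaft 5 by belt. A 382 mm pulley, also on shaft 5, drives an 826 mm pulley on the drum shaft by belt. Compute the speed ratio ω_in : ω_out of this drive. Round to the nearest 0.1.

Each stage contributes driven/driver: chain 111/15 = 7.4, chain 28/29 = 0.96552, belt 377/173 = 2.1792, belt 18/25 = 0.72, belt 826/382 = 2.1623.
Overall: 7.4 × 0.96552 × 2.1792 × 0.72 × 2.1623 = 24.24.

24.2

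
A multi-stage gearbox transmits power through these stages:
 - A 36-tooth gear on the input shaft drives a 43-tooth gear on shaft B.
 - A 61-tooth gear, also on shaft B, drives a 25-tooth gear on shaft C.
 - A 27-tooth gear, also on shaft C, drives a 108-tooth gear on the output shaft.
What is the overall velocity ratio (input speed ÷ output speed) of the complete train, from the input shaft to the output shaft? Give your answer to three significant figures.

Each stage contributes driven/driver: gear mesh 43/36 = 1.1944, gear mesh 25/61 = 0.40984, gear mesh 108/27 = 4.
Overall: 1.1944 × 0.40984 × 4 = 1.9581.

1.96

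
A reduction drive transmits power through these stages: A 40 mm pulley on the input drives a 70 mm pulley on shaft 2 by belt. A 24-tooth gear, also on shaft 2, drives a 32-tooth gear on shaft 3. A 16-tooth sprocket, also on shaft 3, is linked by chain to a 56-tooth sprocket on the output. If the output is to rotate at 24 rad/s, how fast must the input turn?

196 rad/s

Overall ratio R = 1.75 × 1.3333 × 3.5 = 8.1667.
Required input speed = output speed × R = 24 × 8.1667 = 196 rad/s.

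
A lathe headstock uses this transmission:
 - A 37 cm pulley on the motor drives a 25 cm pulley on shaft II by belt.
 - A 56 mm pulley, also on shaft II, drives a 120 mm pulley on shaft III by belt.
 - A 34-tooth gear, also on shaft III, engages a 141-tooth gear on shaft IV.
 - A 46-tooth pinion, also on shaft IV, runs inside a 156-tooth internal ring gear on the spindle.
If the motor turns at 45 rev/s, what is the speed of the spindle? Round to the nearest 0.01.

2.21 rev/s

the motor → shaft II (belt, 25/37): 45 ÷ 0.67568 = 66.6 rev/s
shaft II → shaft III (belt, 120/56): 66.6 ÷ 2.1429 = 31.08 rev/s
shaft III → shaft IV (gear mesh, 141/34): 31.08 ÷ 4.1471 = 7.4945 rev/s
shaft IV → the spindle (internal gear, 156/46): 7.4945 ÷ 3.3913 = 2.2099 rev/s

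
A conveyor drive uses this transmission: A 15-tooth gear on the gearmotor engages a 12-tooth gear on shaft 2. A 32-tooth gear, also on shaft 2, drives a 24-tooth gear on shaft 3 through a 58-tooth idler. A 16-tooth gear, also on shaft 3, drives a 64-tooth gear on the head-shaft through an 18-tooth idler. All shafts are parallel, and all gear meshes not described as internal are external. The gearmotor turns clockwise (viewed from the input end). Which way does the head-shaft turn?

the gearmotor → shaft 2: external mesh, 1 reversal → CCW.
shaft 2 → shaft 3: driver → idler → driven is 2 external meshes, 2 reversals → CCW.
shaft 3 → the head-shaft: driver → idler → driven is 2 external meshes, 2 reversals → CCW.
5 reversals in total — an odd number — so the head-shaft turns opposite to the gearmotor.

counterclockwise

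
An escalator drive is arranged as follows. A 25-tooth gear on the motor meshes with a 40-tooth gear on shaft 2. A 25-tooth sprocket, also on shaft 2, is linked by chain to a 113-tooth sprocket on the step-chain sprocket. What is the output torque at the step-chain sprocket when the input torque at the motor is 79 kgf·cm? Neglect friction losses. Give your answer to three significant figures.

After the gear mesh (40/25): 79 × 1.6 = 126.4 kgf·cm
After the chain (113/25): 126.4 × 4.52 = 571.33 kgf·cm

571 kgf·cm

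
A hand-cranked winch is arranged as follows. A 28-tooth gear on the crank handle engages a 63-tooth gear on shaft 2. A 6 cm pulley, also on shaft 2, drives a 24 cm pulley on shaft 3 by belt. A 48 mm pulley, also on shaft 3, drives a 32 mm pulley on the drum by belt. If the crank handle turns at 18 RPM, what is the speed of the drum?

the crank handle → shaft 2 (gear mesh, 63/28): 18 ÷ 2.25 = 8 RPM
shaft 2 → shaft 3 (belt, 24/6): 8 ÷ 4 = 2 RPM
shaft 3 → the drum (belt, 32/48): 2 ÷ 0.66667 = 3 RPM

3 RPM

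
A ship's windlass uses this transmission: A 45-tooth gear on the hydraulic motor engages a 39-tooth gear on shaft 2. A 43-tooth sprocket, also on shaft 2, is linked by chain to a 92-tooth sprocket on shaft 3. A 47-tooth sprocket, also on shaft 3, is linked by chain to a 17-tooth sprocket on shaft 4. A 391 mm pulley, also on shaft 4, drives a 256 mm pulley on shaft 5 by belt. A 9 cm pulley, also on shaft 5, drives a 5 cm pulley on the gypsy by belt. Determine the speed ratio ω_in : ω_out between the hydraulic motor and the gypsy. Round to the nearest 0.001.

Each stage contributes driven/driver: gear mesh 39/45 = 0.86667, chain 92/43 = 2.1395, chain 17/47 = 0.3617, belt 256/391 = 0.65473, belt 5/9 = 0.55556.
Overall: 0.86667 × 2.1395 × 0.3617 × 0.65473 × 0.55556 = 0.24396.

0.244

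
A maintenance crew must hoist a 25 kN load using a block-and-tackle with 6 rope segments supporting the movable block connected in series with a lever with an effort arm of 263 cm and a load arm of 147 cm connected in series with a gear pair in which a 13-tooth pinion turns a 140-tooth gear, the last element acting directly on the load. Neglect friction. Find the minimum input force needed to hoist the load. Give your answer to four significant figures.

0.2163 kN

Block-and-tackle MA = number of supporting rope parts = 6.
Lever MA = effort arm / load arm = 263/147 = 1.7891.
Gear pair MA = 140/13 = 10.769.
Combined ideal MA = 6 × 1.7891 × 10.769 = 115.6.
Effort = load / MA = 25 / 115.6 = 0.21625 kN.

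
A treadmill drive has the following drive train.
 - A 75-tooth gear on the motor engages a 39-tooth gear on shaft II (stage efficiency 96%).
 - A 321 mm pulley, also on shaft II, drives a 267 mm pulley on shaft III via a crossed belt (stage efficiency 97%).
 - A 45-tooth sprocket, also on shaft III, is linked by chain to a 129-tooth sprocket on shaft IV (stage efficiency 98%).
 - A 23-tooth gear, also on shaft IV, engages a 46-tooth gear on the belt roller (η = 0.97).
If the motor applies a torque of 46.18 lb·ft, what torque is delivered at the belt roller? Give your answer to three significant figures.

Gear mesh: ratio = 39/75 = 0.52; torque at shaft II = 46.18 × 0.52 × 0.96 = 23.053 lb·ft.
Belt: ratio = 267/321 = 0.83178; torque at shaft III = 23.053 × 0.83178 × 0.97 = 18.6 lb·ft.
Chain: ratio = 129/45 = 2.8667; torque at shaft IV = 18.6 × 2.8667 × 0.98 = 52.253 lb·ft.
Gear mesh: ratio = 46/23 = 2; torque at the belt roller = 52.253 × 2 × 0.97 = 101.37 lb·ft.

101 lb·ft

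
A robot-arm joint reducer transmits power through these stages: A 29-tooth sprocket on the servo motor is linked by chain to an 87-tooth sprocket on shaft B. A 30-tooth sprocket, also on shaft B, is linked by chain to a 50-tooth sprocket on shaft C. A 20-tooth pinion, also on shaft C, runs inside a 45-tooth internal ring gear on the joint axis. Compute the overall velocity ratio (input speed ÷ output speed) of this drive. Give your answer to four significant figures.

11.25

Each stage contributes driven/driver: chain 87/29 = 3, chain 50/30 = 1.6667, internal gear 45/20 = 2.25.
Overall: 3 × 1.6667 × 2.25 = 11.25.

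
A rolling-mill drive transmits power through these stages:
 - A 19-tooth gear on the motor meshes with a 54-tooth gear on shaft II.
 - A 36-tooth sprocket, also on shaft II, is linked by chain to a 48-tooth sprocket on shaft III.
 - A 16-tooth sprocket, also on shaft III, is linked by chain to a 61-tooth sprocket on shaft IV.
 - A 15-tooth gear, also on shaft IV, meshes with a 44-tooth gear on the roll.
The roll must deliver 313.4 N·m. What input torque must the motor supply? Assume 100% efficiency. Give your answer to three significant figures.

Overall ratio R = 2.8421 × 1.3333 × 3.8125 × 2.9333 = 42.379.
Input torque = output torque / R = 313.4 / 42.379 = 7.3952 N·m.

7.40 N·m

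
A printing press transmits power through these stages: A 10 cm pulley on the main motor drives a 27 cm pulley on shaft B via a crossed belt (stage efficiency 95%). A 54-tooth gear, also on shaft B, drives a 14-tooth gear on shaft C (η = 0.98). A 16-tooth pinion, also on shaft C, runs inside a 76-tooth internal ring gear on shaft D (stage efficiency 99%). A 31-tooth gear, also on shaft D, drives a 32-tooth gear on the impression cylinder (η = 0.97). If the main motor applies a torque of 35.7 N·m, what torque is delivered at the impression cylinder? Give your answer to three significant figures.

110 N·m

belt 27/10 = 2.7 → τ = 35.7·2.7·0.95 = 91.571 N·m
gear mesh 14/54 = 0.25926 → τ = 91.571·0.25926·0.98 = 23.266 N·m
internal gear 76/16 = 4.75 → τ = 23.266·4.75·0.99 = 109.41 N·m
gear mesh 32/31 = 1.0323 → τ = 109.41·1.0323·0.97 = 109.55 N·m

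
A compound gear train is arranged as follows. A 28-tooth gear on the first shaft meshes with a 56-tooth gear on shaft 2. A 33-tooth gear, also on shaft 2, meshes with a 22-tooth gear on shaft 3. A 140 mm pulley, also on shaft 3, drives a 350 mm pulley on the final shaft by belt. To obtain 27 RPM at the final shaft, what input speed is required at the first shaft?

Overall ratio R = 2 × 0.66667 × 2.5 = 3.3333.
Required input speed = output speed × R = 27 × 3.3333 = 90 RPM.

90 RPM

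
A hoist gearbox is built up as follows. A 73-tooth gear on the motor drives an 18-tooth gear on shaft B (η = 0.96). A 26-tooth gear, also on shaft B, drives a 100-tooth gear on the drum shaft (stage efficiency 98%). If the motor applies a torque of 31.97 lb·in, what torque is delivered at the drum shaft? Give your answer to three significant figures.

28.5 lb·in

gear mesh 18/73 = 0.24658 → τ = 31.97·0.24658·0.96 = 7.5677 lb·in
gear mesh 100/26 = 3.8462 → τ = 7.5677·3.8462·0.98 = 28.524 lb·in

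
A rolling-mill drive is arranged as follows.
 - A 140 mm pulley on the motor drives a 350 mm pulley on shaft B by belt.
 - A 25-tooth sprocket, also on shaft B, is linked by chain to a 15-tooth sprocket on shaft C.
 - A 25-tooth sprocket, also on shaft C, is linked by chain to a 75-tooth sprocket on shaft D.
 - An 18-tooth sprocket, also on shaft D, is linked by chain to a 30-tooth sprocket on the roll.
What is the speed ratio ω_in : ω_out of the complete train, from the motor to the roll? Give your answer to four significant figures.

7.500

Each stage contributes driven/driver: belt 350/140 = 2.5, chain 15/25 = 0.6, chain 75/25 = 3, chain 30/18 = 1.6667.
Overall: 2.5 × 0.6 × 3 × 1.6667 = 7.5.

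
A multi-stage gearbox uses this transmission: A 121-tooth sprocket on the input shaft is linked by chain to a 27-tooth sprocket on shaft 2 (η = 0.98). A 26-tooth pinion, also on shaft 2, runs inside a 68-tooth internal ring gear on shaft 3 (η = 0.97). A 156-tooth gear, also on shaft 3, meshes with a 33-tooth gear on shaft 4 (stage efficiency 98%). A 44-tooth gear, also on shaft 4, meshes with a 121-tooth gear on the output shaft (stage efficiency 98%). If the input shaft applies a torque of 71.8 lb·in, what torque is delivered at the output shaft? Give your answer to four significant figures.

chain 27/121 = 0.22314 → τ = 71.8·0.22314·0.98 = 15.701 lb·in
internal gear 68/26 = 2.6154 → τ = 15.701·2.6154·0.97 = 39.832 lb·in
gear mesh 33/156 = 0.21154 → τ = 39.832·0.21154·0.98 = 8.2576 lb·in
gear mesh 121/44 = 2.75 → τ = 8.2576·2.75·0.98 = 22.254 lb·in

22.25 lb·in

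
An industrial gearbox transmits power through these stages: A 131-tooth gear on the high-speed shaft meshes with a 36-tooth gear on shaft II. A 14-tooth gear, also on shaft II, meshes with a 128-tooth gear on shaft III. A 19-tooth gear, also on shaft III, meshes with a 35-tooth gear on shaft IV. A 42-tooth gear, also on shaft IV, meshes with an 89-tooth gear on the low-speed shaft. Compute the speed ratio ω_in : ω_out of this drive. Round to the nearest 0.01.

9.81

Each stage contributes driven/driver: gear mesh 36/131 = 0.27481, gear mesh 128/14 = 9.1429, gear mesh 35/19 = 1.8421, gear mesh 89/42 = 2.119.
Overall: 0.27481 × 9.1429 × 1.8421 × 2.119 = 9.8077.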